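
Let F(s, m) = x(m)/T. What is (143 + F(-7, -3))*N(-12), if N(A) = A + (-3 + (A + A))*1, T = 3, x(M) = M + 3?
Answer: -5577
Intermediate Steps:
x(M) = 3 + M
F(s, m) = 1 + m/3 (F(s, m) = (3 + m)/3 = (3 + m)*(⅓) = 1 + m/3)
N(A) = -3 + 3*A (N(A) = A + (-3 + 2*A)*1 = A + (-3 + 2*A) = -3 + 3*A)
(143 + F(-7, -3))*N(-12) = (143 + (1 + (⅓)*(-3)))*(-3 + 3*(-12)) = (143 + (1 - 1))*(-3 - 36) = (143 + 0)*(-39) = 143*(-39) = -5577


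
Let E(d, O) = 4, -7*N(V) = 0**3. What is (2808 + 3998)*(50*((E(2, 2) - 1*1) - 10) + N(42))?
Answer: -2382100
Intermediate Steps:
N(V) = 0 (N(V) = -1/7*0**3 = -1/7*0 = 0)
(2808 + 3998)*(50*((E(2, 2) - 1*1) - 10) + N(42)) = (2808 + 3998)*(50*((4 - 1*1) - 10) + 0) = 6806*(50*((4 - 1) - 10) + 0) = 6806*(50*(3 - 10) + 0) = 6806*(50*(-7) + 0) = 6806*(-350 + 0) = 6806*(-350) = -2382100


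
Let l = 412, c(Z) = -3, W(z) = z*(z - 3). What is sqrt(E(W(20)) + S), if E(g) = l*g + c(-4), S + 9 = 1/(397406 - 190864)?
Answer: sqrt(5975244539814494)/206542 ≈ 374.26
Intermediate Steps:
W(z) = z*(-3 + z)
S = -1858877/206542 (S = -9 + 1/(397406 - 190864) = -9 + 1/206542 = -1858877/206542 ≈ -9.0000)
E(g) = -3 + 412*g (E(g) = 412*g - 3 = -3 + 412*g)
sqrt(E(W(20)) + S) = sqrt((-3 + 412*(20*(-3 + 20))) - 1858877/206542) = sqrt((-3 + 412*(20*17)) - 1858877/206542) = sqrt((-3 + 412*340) - 1858877/206542) = sqrt((-3 + 140080) - 1858877/206542) = sqrt(140077 - 1858877/206542) = sqrt(28929924857/206542) = sqrt(5975244539814494)/206542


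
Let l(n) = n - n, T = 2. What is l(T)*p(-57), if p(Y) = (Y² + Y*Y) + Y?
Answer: 0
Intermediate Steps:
l(n) = 0
p(Y) = Y + 2*Y² (p(Y) = (Y² + Y²) + Y = 2*Y² + Y = Y + 2*Y²)
l(T)*p(-57) = 0*(-57*(1 + 2*(-57))) = 0*(-57*(1 - 114)) = 0*(-57*(-113)) = 0*6441 = 0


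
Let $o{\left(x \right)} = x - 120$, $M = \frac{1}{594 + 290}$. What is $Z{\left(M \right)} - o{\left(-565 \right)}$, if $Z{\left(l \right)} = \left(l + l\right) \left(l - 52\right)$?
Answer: $\frac{267602713}{390728} \approx 684.88$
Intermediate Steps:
$M = \frac{1}{884} \approx 0.0011312$
$o{\left(x \right)} = -120 + x$ ($o{\left(x \right)} = x - 120 = -120 + x$)
$Z{\left(l \right)} = 2 l \left(-52 + l\right)$
$Z{\left(M \right)} - o{\left(-565 \right)} = 2 \cdot \frac{1}{884} \left(-52 + \frac{1}{884}\right) - \left(-120 - 565\right) = 2 \cdot \frac{1}{884} \left(- \frac{45967}{884}\right) - -685 = - \frac{45967}{390728} + 685 = \frac{267602713}{390728}$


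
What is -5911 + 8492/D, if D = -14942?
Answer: -44165327/7471 ≈ -5911.6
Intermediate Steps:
-5911 + 8492/D = -5911 + 8492/(-14942) = -5911 + 8492*(-1/14942) = -5911 - 4246/7471 = -44165327/7471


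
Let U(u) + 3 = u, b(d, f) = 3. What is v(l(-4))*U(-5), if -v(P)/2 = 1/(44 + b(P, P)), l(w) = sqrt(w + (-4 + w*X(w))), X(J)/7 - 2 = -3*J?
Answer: 16/47 ≈ 0.34043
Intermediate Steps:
U(u) = -3 + u
X(J) = 14 - 21*J (X(J) = 14 + 7*(-3*J) = 14 - 21*J)
l(w) = sqrt(-4 + w + w*(14 - 21*w)) (l(w) = sqrt(w + (-4 + w*(14 - 21*w))) = sqrt(-4 + w + w*(14 - 21*w)))
v(P) = -2/47 (v(P) = -2/(44 + 3) = -2/47)
v(l(-4))*U(-5) = -2*(-3 - 5)/47 = -2/47*(-8) = 16/47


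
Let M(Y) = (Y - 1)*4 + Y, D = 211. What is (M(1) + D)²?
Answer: 44944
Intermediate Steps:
M(Y) = -4 + 5*Y (M(Y) = (-1 + Y)*4 + Y = (-4 + 4*Y) + Y = -4 + 5*Y)
(M(1) + D)² = ((-4 + 5*1) + 211)² = ((-4 + 5) + 211)² = (1 + 211)² = 212² = 44944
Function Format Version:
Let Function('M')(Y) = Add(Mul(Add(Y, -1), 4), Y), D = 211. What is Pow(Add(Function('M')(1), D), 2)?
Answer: 44944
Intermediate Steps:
Function('M')(Y) = Add(-4, Mul(5, Y)) (Function('M')(Y) = Add(Mul(Add(-1, Y), 4), Y) = Add(Add(-4, Mul(4, Y)), Y) = Add(-4, Mul(5, Y)))
Pow(Add(Function('M')(1), D), 2) = Pow(Add(Add(-4, Mul(5, 1)), 211), 2) = Pow(Add(Add(-4, 5), 211), 2) = Pow(Add(1, 211), 2) = Pow(212, 2) = 44944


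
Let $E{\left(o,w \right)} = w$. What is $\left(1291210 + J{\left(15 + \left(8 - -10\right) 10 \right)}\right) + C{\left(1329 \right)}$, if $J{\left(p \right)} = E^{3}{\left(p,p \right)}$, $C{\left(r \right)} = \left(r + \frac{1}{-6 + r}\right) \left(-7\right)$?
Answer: $\frac{1643691797}{189} \approx 8.6968 \cdot 10^{6}$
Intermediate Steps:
$C{\left(r \right)} = - 7 r - \frac{7}{-6 + r}$
$J{\left(p \right)} = p^{3}$
$\left(1291210 + J{\left(15 + \left(8 - -10\right) 10 \right)}\right) + C{\left(1329 \right)} = \left(1291210 + \left(15 + \left(8 - -10\right) 10\right)^{3}\right) + \frac{7 \left(-1 - 1329^{2} + 6 \cdot 1329\right)}{-6 + 1329} = \left(1291210 + \left(15 + \left(8 + 10\right) 10\right)^{3}\right) + \frac{7 \left(-1 - 1766241 + 7974\right)}{1323} = \left(1291210 + \left(15 + 18 \cdot 10\right)^{3}\right) + 7 \cdot \frac{1}{1323} \left(-1 - 1766241 + 7974\right) = \left(1291210 + \left(15 + 180\right)^{3}\right) + 7 \cdot \frac{1}{1323} \left(-1758268\right) = \left(1291210 + 195^{3}\right) - \frac{1758268}{189} = \left(1291210 + 7414875\right) - \frac{1758268}{189} = 8706085 - \frac{1758268}{189} = \frac{1643691797}{189}$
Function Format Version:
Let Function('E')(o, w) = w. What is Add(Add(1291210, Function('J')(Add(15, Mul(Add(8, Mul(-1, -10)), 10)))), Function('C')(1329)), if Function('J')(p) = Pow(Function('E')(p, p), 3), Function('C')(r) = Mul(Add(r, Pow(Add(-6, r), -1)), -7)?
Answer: Rational(1643691797, 189) ≈ 8.6968e+6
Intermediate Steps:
Function('C')(r) = Add(Mul(-7, r), Mul(-7, Pow(Add(-6, r), -1)))
Function('J')(p) = Pow(p, 3)
Add(Add(1291210, Function('J')(Add(15, Mul(Add(8, Mul(-1, -10)), 10)))), Function('C')(1329)) = Add(Add(1291210, Pow(Add(15, Mul(Add(8, Mul(-1, -10)), 10)), 3)), Mul(7, Pow(Add(-6, 1329), -1), Add(-1, Mul(-1, Pow(1329, 2)), Mul(6, 1329)))) = Add(Add(1291210, Pow(Add(15, Mul(Add(8, 10), 10)), 3)), Mul(7, Pow(1323, -1), Add(-1, Mul(-1, 1766241), 7974))) = Add(Add(1291210, Pow(Add(15, Mul(18, 10)), 3)), Mul(7, Rational(1, 1323), Add(-1, -1766241, 7974))) = Add(Add(1291210, Pow(Add(15, 180), 3)), Mul(7, Rational(1, 1323), -1758268)) = Add(Add(1291210, Pow(195, 3)), Rational(-1758268, 189)) = Add(Add(1291210, 7414875), Rational(-1758268, 189)) = Add(8706085, Rational(-1758268, 189)) = Rational(1643691797, 189)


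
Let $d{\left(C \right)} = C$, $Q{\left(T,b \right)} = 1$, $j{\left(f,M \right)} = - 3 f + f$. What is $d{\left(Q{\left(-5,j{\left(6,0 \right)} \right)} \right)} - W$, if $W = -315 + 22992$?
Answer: $-22676$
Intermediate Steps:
$j{\left(f,M \right)} = - 2 f$
$W = 22677$
$d{\left(Q{\left(-5,j{\left(6,0 \right)} \right)} \right)} - W = 1 - 22677 = -22676$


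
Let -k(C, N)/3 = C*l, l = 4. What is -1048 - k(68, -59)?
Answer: -232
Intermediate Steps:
k(C, N) = -12*C (k(C, N) = -3*C*4 = -12*C)
-1048 - k(68, -59) = -1048 - (-12)*68 = -1048 - 1*(-816) = -1048 + 816 = -232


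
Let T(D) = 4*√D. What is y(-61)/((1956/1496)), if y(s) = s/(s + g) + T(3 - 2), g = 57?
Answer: 14399/978 ≈ 14.723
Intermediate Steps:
y(s) = 4 + s/(57 + s) (y(s) = s/(s + 57) + 4*√(3 - 2) = s/(57 + s) + 4*√1 = s/(57 + s) + 4*1 = s/(57 + s) + 4 = 4 + s/(57 + s))
y(-61)/((1956/1496)) = ((228 + 5*(-61))/(57 - 61))/((1956/1496)) = ((228 - 305)/(-4))/((1956*(1/1496))) = (-¼*(-77))/(489/374) = (77/4)*(374/489) = 14399/978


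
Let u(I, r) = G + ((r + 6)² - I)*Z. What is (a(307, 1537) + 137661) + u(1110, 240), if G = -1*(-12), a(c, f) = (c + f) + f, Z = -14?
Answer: -690630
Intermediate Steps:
a(c, f) = c + 2*f
G = 12
u(I, r) = 12 - 14*(6 + r)² + 14*I (u(I, r) = 12 + ((r + 6)² - I)*(-14) = 12 + ((6 + r)² - I)*(-14) = 12 + (-14*(6 + r)² + 14*I) = 12 - 14*(6 + r)² + 14*I)
(a(307, 1537) + 137661) + u(1110, 240) = ((307 + 2*1537) + 137661) + (12 - 14*(6 + 240)² + 14*1110) = ((307 + 3074) + 137661) + (12 - 14*246² + 15540) = (3381 + 137661) + (12 - 14*60516 + 15540) = 141042 + (12 - 847224 + 15540) = 141042 - 831672 = -690630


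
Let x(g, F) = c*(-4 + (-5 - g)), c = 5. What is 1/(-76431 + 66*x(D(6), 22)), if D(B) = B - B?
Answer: -1/79401 ≈ -1.2594e-5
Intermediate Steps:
D(B) = 0
x(g, F) = -45 - 5*g (x(g, F) = 5*(-4 + (-5 - g)) = 5*(-9 - g) = -45 - 5*g)
1/(-76431 + 66*x(D(6), 22)) = 1/(-76431 + 66*(-45 - 5*0)) = 1/(-76431 + 66*(-45 + 0)) = 1/(-76431 + 66*(-45)) = 1/(-76431 - 2970) = 1/(-79401) = -1/79401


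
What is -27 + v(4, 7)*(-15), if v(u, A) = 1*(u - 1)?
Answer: -72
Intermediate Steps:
v(u, A) = -1 + u (v(u, A) = 1*(-1 + u) = -1 + u)
-27 + v(4, 7)*(-15) = -27 + (-1 + 4)*(-15) = -27 + 3*(-15) = -27 - 45 = -72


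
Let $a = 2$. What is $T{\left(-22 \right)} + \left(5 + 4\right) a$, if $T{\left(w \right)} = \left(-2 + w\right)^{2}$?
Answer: $594$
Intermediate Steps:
$T{\left(-22 \right)} + \left(5 + 4\right) a = \left(-2 - 22\right)^{2} + \left(5 + 4\right) 2 = \left(-24\right)^{2} + 9 \cdot 2 = 576 + 18 = 594$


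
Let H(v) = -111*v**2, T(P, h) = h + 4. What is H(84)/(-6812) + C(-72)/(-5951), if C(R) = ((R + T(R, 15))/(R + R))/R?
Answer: 12081100624531/105075045504 ≈ 114.98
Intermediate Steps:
T(P, h) = 4 + h
C(R) = (19 + R)/(2*R**2) (C(R) = ((R + (4 + 15))/(R + R))/R = ((R + 19)/((2*R)))/R = ((19 + R)*(1/(2*R)))/R = ((19 + R)/(2*R))/R = (19 + R)/(2*R**2))
H(84)/(-6812) + C(-72)/(-5951) = -111*84**2/(-6812) + ((1/2)*(19 - 72)/(-72)**2)/(-5951) = -111*7056*(-1/6812) + ((1/2)*(1/5184)*(-53))*(-1/5951) = -783216*(-1/6812) - 53/10368*(-1/5951) = 195804/1703 + 53/61699968 = 12081100624531/105075045504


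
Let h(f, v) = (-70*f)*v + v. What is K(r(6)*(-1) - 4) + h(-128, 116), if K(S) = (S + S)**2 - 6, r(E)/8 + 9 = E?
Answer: 1041070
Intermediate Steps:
r(E) = -72 + 8*E
h(f, v) = v - 70*f*v (h(f, v) = -70*f*v + v = v - 70*f*v)
K(S) = -6 + 4*S**2 (K(S) = (2*S)**2 - 6 = 4*S**2 - 6 = -6 + 4*S**2)
K(r(6)*(-1) - 4) + h(-128, 116) = (-6 + 4*((-72 + 8*6)*(-1) - 4)**2) + 116*(1 - 70*(-128)) = (-6 + 4*((-72 + 48)*(-1) - 4)**2) + 116*(1 + 8960) = (-6 + 4*(-24*(-1) - 4)**2) + 116*8961 = (-6 + 4*(24 - 4)**2) + 1039476 = (-6 + 4*20**2) + 1039476 = (-6 + 4*400) + 1039476 = (-6 + 1600) + 1039476 = 1594 + 1039476 = 1041070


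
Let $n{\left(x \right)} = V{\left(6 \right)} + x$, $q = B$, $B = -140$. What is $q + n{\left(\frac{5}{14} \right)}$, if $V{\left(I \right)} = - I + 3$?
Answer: $- \frac{1997}{14} \approx -142.64$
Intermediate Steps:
$q = -140$
$V{\left(I \right)} = 3 - I$
$n{\left(x \right)} = -3 + x$ ($n{\left(x \right)} = \left(3 - 6\right) + x = -3 + x$)
$q + n{\left(\frac{5}{14} \right)} = -140 - \left(3 - \frac{5}{14}\right) = -140 + \left(-3 + 5 \cdot \frac{1}{14}\right) = -140 + \left(-3 + \frac{5}{14}\right) = -140 - \frac{37}{14} = - \frac{1997}{14}$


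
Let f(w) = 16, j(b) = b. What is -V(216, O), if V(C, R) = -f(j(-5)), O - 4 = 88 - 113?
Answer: 16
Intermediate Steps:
O = -21 (O = 4 + (88 - 113) = 4 - 25 = -21)
V(C, R) = -16 (V(C, R) = -1*16 = -16)
-V(216, O) = -1*(-16) = 16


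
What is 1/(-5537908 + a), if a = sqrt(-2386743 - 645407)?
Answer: -2768954/15334214024307 - 5*I*sqrt(121286)/30668428048614 ≈ -1.8057e-7 - 5.6778e-11*I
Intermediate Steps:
a = 5*I*sqrt(121286) (a = sqrt(-3032150) = 5*I*sqrt(121286) ≈ 1741.3*I)
1/(-5537908 + a) = 1/(-5537908 + 5*I*sqrt(121286))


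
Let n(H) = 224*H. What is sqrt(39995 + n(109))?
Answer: sqrt(64411) ≈ 253.79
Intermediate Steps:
sqrt(39995 + n(109)) = sqrt(39995 + 224*109) = sqrt(39995 + 24416) = sqrt(64411)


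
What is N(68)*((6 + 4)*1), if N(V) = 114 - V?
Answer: 460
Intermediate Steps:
N(68)*((6 + 4)*1) = (114 - 1*68)*((6 + 4)*1) = (114 - 68)*(10*1) = 46*10 = 460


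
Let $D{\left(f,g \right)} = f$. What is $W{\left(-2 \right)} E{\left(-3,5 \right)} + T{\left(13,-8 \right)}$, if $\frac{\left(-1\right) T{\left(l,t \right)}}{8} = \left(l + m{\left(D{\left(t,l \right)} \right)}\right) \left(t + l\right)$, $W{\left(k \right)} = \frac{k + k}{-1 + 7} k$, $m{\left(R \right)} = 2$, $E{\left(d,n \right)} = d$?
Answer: $-604$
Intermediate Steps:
$W{\left(k \right)} = \frac{k^{2}}{3}$ ($W{\left(k \right)} = \frac{2 k}{6} k = 2 k \frac{1}{6} k = \frac{k}{3} k = \frac{k^{2}}{3}$)
$T{\left(l,t \right)} = - 8 \left(2 + l\right) \left(l + t\right)$ ($T{\left(l,t \right)} = - 8 \left(l + 2\right) \left(t + l\right) = - 8 \left(2 + l\right) \left(l + t\right)$)
$W{\left(-2 \right)} E{\left(-3,5 \right)} + T{\left(13,-8 \right)} = \frac{\left(-2\right)^{2}}{3} \left(-3\right) - \left(80 - 832 + 1352\right) = \frac{1}{3} \cdot 4 \left(-3\right) + \left(-208 + 128 - 1352 + 832\right) = \frac{4}{3} \left(-3\right) + \left(-208 + 128 - 1352 + 832\right) = -4 - 600 = -604$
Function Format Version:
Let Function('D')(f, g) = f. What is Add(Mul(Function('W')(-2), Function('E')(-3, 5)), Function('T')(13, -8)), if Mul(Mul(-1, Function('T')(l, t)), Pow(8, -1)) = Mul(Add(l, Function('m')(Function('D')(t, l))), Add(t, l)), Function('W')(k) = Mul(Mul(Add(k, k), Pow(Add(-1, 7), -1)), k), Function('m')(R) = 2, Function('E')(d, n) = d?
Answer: -604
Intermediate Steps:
Function('W')(k) = Mul(Rational(1, 3), Pow(k, 2)) (Function('W')(k) = Mul(Mul(Mul(2, k), Pow(6, -1)), k) = Mul(Mul(Mul(2, k), Rational(1, 6)), k) = Mul(Mul(Rational(1, 3), k), k) = Mul(Rational(1, 3), Pow(k, 2)))
Function('T')(l, t) = Mul(-8, Add(2, l), Add(l, t)) (Function('T')(l, t) = Mul(-8, Mul(Add(l, 2), Add(t, l))) = Mul(-8, Mul(Add(2, l), Add(l, t))) = Mul(-8, Add(2, l), Add(l, t)))
Add(Mul(Function('W')(-2), Function('E')(-3, 5)), Function('T')(13, -8)) = Add(Mul(Mul(Rational(1, 3), Pow(-2, 2)), -3), Add(Mul(-16, 13), Mul(-16, -8), Mul(-8, Pow(13, 2)), Mul(-8, 13, -8))) = Add(Mul(Mul(Rational(1, 3), 4), -3), Add(-208, 128, Mul(-8, 169), 832)) = Add(Mul(Rational(4, 3), -3), Add(-208, 128, -1352, 832)) = Add(-4, -600) = -604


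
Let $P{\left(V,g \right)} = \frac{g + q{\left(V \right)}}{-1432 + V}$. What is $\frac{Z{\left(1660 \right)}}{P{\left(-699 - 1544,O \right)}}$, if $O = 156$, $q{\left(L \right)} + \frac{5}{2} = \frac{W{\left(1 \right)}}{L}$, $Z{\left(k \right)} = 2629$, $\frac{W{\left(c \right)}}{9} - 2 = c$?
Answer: $- \frac{43341825450}{688547} \approx -62947.0$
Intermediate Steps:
$W{\left(c \right)} = 18 + 9 c$
$q{\left(L \right)} = - \frac{5}{2} + \frac{27}{L}$ ($q{\left(L \right)} = - \frac{5}{2} + \frac{18 + 9 \cdot 1}{L} = - \frac{5}{2} + \frac{18 + 9}{L} = - \frac{5}{2} + \frac{27}{L}$)
$P{\left(V,g \right)} = \frac{- \frac{5}{2} + g + \frac{27}{V}}{-1432 + V}$ ($P{\left(V,g \right)} = \frac{g - \left(\frac{5}{2} - \frac{27}{V}\right)}{-1432 + V} = \frac{- \frac{5}{2} + g + \frac{27}{V}}{-1432 + V}$)
$\frac{Z{\left(1660 \right)}}{P{\left(-699 - 1544,O \right)}} = \frac{2629}{\frac{1}{2} \frac{1}{-699 - 1544} \frac{1}{-1432 - 2243} \left(54 + \left(-699 - 1544\right) \left(-5 + 2 \cdot 156\right)\right)} = \frac{2629}{\frac{1}{2} \frac{1}{-699 - 1544} \frac{1}{-1432 - 2243} \left(54 + \left(-699 - 1544\right) \left(-5 + 312\right)\right)} = \frac{2629}{\frac{1}{2} \frac{1}{-2243} \frac{1}{-1432 - 2243} \left(54 - 688601\right)} = \frac{2629}{\frac{1}{2} \left(- \frac{1}{2243}\right) \frac{1}{-3675} \left(54 - 688601\right)} = \frac{2629}{\frac{1}{2} \left(- \frac{1}{2243}\right) \left(- \frac{1}{3675}\right) \left(-688547\right)} = \frac{2629}{- \frac{688547}{16486050}} = 2629 \left(- \frac{16486050}{688547}\right) = - \frac{43341825450}{688547}$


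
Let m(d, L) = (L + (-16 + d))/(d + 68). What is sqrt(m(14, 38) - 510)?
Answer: 2*I*sqrt(214143)/41 ≈ 22.573*I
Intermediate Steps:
m(d, L) = (-16 + L + d)/(68 + d)
sqrt(m(14, 38) - 510) = sqrt((-16 + 38 + 14)/(68 + 14) - 510) = sqrt(36/82 - 510) = sqrt((1/82)*36 - 510) = sqrt(18/41 - 510) = sqrt(-20892/41) = 2*I*sqrt(214143)/41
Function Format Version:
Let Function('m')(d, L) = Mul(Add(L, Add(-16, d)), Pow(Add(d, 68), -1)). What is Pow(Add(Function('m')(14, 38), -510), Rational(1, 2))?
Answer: Mul(Rational(2, 41), I, Pow(214143, Rational(1, 2))) ≈ Mul(22.573, I)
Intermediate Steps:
Function('m')(d, L) = Mul(Pow(Add(68, d), -1), Add(-16, L, d)) (Function('m')(d, L) = Mul(Add(-16, L, d), Pow(Add(68, d), -1)) = Mul(Pow(Add(68, d), -1), Add(-16, L, d)))
Pow(Add(Function('m')(14, 38), -510), Rational(1, 2)) = Pow(Add(Mul(Pow(Add(68, 14), -1), Add(-16, 38, 14)), -510), Rational(1, 2)) = Pow(Add(Mul(Pow(82, -1), 36), -510), Rational(1, 2)) = Pow(Add(Mul(Rational(1, 82), 36), -510), Rational(1, 2)) = Pow(Add(Rational(18, 41), -510), Rational(1, 2)) = Pow(Rational(-20892, 41), Rational(1, 2)) = Mul(Rational(2, 41), I, Pow(214143, Rational(1, 2)))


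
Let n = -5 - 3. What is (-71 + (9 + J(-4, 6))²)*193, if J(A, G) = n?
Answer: -13510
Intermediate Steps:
n = -8
J(A, G) = -8
(-71 + (9 + J(-4, 6))²)*193 = (-71 + (9 - 8)²)*193 = (-71 + 1²)*193 = (-71 + 1)*193 = -70*193 = -13510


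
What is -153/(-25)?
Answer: 153/25 ≈ 6.1200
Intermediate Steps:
-153/(-25) = -153*(-1/25) = 153/25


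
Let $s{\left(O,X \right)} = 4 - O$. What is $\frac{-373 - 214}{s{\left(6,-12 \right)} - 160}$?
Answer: $\frac{587}{162} \approx 3.6235$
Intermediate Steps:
$\frac{-373 - 214}{s{\left(6,-12 \right)} - 160} = \frac{-373 - 214}{\left(4 - 6\right) - 160} = - \frac{587}{\left(4 - 6\right) - 160} = - \frac{587}{-2 - 160} = - \frac{587}{-162} = \left(-587\right) \left(- \frac{1}{162}\right) = \frac{587}{162}$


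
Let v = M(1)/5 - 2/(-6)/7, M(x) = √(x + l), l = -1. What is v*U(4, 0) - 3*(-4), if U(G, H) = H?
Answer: 12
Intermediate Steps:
M(x) = √(-1 + x) (M(x) = √(x - 1) = √(-1 + x))
v = 1/21 (v = √(-1 + 1)/5 - 2/(-6)/7 = √0*(⅕) - 2*(-⅙)*(⅐) = 0*(⅕) + (⅓)*(⅐) = 0 + 1/21 = 1/21 ≈ 0.047619)
v*U(4, 0) - 3*(-4) = (1/21)*0 - 3*(-4) = 0 + 12 = 12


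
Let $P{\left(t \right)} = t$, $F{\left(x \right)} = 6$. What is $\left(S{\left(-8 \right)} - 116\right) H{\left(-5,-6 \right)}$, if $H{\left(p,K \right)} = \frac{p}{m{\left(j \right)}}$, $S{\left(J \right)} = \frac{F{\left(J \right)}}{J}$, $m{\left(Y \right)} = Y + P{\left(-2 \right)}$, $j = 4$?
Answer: $\frac{2335}{8} \approx 291.88$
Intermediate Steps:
$m{\left(Y \right)} = -2 + Y$ ($m{\left(Y \right)} = Y - 2 = -2 + Y$)
$S{\left(J \right)} = \frac{6}{J}$
$H{\left(p,K \right)} = \frac{p}{2}$ ($H{\left(p,K \right)} = \frac{p}{-2 + 4} = \frac{p}{2}$)
$\left(S{\left(-8 \right)} - 116\right) H{\left(-5,-6 \right)} = \left(\frac{6}{-8} - 116\right) \frac{1}{2} \left(-5\right) = \left(6 \left(- \frac{1}{8}\right) - 116\right) \left(- \frac{5}{2}\right) = \left(- \frac{3}{4} - 116\right) \left(- \frac{5}{2}\right) = \left(- \frac{467}{4}\right) \left(- \frac{5}{2}\right) = \frac{2335}{8}$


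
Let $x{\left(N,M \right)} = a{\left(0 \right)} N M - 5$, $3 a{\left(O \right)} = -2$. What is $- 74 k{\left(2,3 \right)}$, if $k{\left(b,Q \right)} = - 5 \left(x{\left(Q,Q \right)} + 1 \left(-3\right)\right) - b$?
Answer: $-5032$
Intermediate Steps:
$a{\left(O \right)} = - \frac{2}{3}$ ($a{\left(O \right)} = \frac{1}{3} \left(-2\right) = - \frac{2}{3}$)
$x{\left(N,M \right)} = -5 - \frac{2 M N}{3}$ ($x{\left(N,M \right)} = - \frac{2 N}{3} M - 5 = - \frac{2 M N}{3} - 5 = -5 - \frac{2 M N}{3}$)
$k{\left(b,Q \right)} = 40 - b + \frac{10 Q^{2}}{3}$ ($k{\left(b,Q \right)} = - 5 \left(\left(-5 - \frac{2 Q Q}{3}\right) + 1 \left(-3\right)\right) - b = - 5 \left(\left(-5 - \frac{2 Q^{2}}{3}\right) - 3\right) - b = - 5 \left(-8 - \frac{2 Q^{2}}{3}\right) - b = \left(40 + \frac{10 Q^{2}}{3}\right) - b = 40 - b + \frac{10 Q^{2}}{3}$)
$- 74 k{\left(2,3 \right)} = - 74 \left(40 - 2 + \frac{10 \cdot 3^{2}}{3}\right) = - 74 \left(40 - 2 + \frac{10}{3} \cdot 9\right) = - 74 \left(40 - 2 + 30\right) = \left(-74\right) 68 = -5032$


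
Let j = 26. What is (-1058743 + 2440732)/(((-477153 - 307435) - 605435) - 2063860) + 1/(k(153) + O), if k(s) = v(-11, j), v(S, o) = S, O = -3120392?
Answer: -4312366075450/10777506874849 ≈ -0.40013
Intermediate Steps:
k(s) = -11
(-1058743 + 2440732)/(((-477153 - 307435) - 605435) - 2063860) + 1/(k(153) + O) = (-1058743 + 2440732)/(((-477153 - 307435) - 605435) - 2063860) + 1/(-11 - 3120392) = 1381989/((-784588 - 605435) - 2063860) + 1/(-3120403) = 1381989/(-1390023 - 2063860) - 1/3120403 = 1381989/(-3453883) - 1/3120403 = 1381989*(-1/3453883) - 1/3120403 = -1381989/3453883 - 1/3120403 = -4312366075450/10777506874849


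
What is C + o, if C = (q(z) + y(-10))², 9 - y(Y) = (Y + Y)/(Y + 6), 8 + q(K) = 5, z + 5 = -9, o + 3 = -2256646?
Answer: -2256648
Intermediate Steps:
o = -2256649 (o = -3 - 2256646 = -2256649)
z = -14 (z = -5 - 9 = -14)
q(K) = -3 (q(K) = -8 + 5 = -3)
y(Y) = 9 - 2*Y/(6 + Y) (y(Y) = 9 - (Y + Y)/(Y + 6) = 9 - 2*Y/(6 + Y))
C = 1 (C = (-3 + (54 + 7*(-10))/(6 - 10))² = (-3 + (54 - 70)/(-4))² = (-3 - ¼*(-16))² = (-3 + 4)² = 1² = 1)
C + o = 1 - 2256649 = -2256648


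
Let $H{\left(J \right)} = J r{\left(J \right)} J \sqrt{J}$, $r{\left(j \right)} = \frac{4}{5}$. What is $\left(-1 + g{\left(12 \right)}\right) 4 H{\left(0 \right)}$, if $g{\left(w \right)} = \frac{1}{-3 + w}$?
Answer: $0$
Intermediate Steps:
$r{\left(j \right)} = \frac{4}{5}$ ($r{\left(j \right)} = 4 \cdot \frac{1}{5} = \frac{4}{5}$)
$H{\left(J \right)} = \frac{4 J^{\frac{5}{2}}}{5}$ ($H{\left(J \right)} = J \frac{4}{5} J \sqrt{J} = \frac{4 J}{5} J \sqrt{J} = \frac{4 J^{2}}{5} \sqrt{J} = \frac{4 J^{\frac{5}{2}}}{5}$)
$\left(-1 + g{\left(12 \right)}\right) 4 H{\left(0 \right)} = \left(-1 + \frac{1}{-3 + 12}\right) 4 \frac{4 \cdot 0^{\frac{5}{2}}}{5} = \left(-1 + \frac{1}{9}\right) 4 \cdot \frac{4}{5} \cdot 0 = \left(-1 + \frac{1}{9}\right) 4 \cdot 0 = \left(- \frac{8}{9}\right) 0 = 0$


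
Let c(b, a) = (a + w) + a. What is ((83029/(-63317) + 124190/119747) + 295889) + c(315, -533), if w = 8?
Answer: 2235412695054536/7582020799 ≈ 2.9483e+5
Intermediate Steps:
c(b, a) = 8 + 2*a (c(b, a) = (a + 8) + a = (8 + a) + a = 8 + 2*a)
((83029/(-63317) + 124190/119747) + 295889) + c(315, -533) = ((83029/(-63317) + 124190/119747) + 295889) + (8 + 2*(-533)) = ((83029*(-1/63317) + 124190*(1/119747)) + 295889) + (8 - 1066) = ((-83029/63317 + 124190/119747) + 295889) - 1058 = (-2079135433/7582020799 + 295889) - 1058 = 2243434473059878/7582020799 - 1058 = 2235412695054536/7582020799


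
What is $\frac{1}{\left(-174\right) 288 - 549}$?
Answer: $- \frac{1}{50661} \approx -1.9739 \cdot 10^{-5}$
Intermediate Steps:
$\frac{1}{\left(-174\right) 288 - 549} = \frac{1}{-50112 - 549} = \frac{1}{-50661} = - \frac{1}{50661}$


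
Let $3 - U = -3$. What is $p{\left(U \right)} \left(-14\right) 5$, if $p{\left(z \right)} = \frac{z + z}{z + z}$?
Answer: $-70$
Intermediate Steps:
$U = 6$ ($U = 3 - -3 = 3 + 3 = 6$)
$p{\left(z \right)} = 1$ ($p{\left(z \right)} = \frac{2 z}{2 z} = 2 z \frac{1}{2 z} = 1$)
$p{\left(U \right)} \left(-14\right) 5 = 1 \left(-14\right) 5 = \left(-14\right) 5 = -70$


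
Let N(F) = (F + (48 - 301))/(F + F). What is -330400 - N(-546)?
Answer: -360797599/1092 ≈ -3.3040e+5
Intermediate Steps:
N(F) = (-253 + F)/(2*F) (N(F) = (F - 253)/((2*F)) = (-253 + F)*(1/(2*F)) = (-253 + F)/(2*F))
-330400 - N(-546) = -330400 - (-253 - 546)/(2*(-546)) = -330400 - (-1)*(-799)/(2*546) = -330400 - 1*799/1092 = -330400 - 799/1092 = -360797599/1092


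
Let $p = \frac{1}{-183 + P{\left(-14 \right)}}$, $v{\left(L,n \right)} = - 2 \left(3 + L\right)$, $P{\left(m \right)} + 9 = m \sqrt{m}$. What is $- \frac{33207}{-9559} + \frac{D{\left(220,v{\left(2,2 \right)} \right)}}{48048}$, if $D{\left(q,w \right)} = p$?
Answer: $\frac{29922229105}{8613442838} + \frac{i \sqrt{14}}{135934656} \approx 3.4739 + 2.7525 \cdot 10^{-8} i$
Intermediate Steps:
$P{\left(m \right)} = -9 + m^{\frac{3}{2}}$ ($P{\left(m \right)} = -9 + m \sqrt{m} = -9 + m^{\frac{3}{2}}$)
$v{\left(L,n \right)} = -6 - 2 L$
$p = \frac{1}{-192 - 14 i \sqrt{14}}$ ($p = \frac{1}{-183 - \left(9 - \left(-14\right)^{\frac{3}{2}}\right)} = \frac{1}{-183 - \left(9 + 14 i \sqrt{14}\right)} = \frac{1}{-192 - 14 i \sqrt{14}} \approx -0.0048475 + 0.0013225 i$)
$D{\left(q,w \right)} = \frac{i}{2 \left(- 96 i + 7 \sqrt{14}\right)}$
$- \frac{33207}{-9559} + \frac{D{\left(220,v{\left(2,2 \right)} \right)}}{48048} = - \frac{33207}{-9559} + \frac{\frac{1}{2} i \frac{1}{- 96 i + 7 \sqrt{14}}}{48048} = \left(-33207\right) \left(- \frac{1}{9559}\right) + \frac{i}{2 \left(- 96 i + 7 \sqrt{14}\right)} \frac{1}{48048} = \frac{33207}{9559} + \frac{i}{96096 \left(- 96 i + 7 \sqrt{14}\right)}$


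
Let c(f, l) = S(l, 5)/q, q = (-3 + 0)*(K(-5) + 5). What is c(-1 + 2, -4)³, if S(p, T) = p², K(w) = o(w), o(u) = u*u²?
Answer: 8/91125 ≈ 8.7791e-5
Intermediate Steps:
o(u) = u³
K(w) = w³
q = 360 (q = (-3 + 0)*((-5)³ + 5) = -3*(-125 + 5) = -3*(-120) = 360)
c(f, l) = l²/360
c(-1 + 2, -4)³ = ((1/360)*(-4)²)³ = ((1/360)*16)³ = (2/45)³ = 8/91125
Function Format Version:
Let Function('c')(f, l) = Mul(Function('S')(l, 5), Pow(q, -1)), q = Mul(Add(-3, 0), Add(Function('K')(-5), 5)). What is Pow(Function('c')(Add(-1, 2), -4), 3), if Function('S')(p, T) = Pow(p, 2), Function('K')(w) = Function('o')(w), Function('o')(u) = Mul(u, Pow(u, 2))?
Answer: Rational(8, 91125) ≈ 8.7791e-5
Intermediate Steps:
Function('o')(u) = Pow(u, 3)
Function('K')(w) = Pow(w, 3)
q = 360 (q = Mul(Add(-3, 0), Add(Pow(-5, 3), 5)) = Mul(-3, Add(-125, 5)) = Mul(-3, -120) = 360)
Function('c')(f, l) = Mul(Rational(1, 360), Pow(l, 2)) (Function('c')(f, l) = Mul(Pow(l, 2), Pow(360, -1)) = Mul(Pow(l, 2), Rational(1, 360)) = Mul(Rational(1, 360), Pow(l, 2)))
Pow(Function('c')(Add(-1, 2), -4), 3) = Pow(Mul(Rational(1, 360), Pow(-4, 2)), 3) = Pow(Mul(Rational(1, 360), 16), 3) = Pow(Rational(2, 45), 3) = Rational(8, 91125)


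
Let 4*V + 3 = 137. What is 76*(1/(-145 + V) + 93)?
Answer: 1576012/223 ≈ 7067.3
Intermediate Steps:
V = 67/2 (V = -3/4 + (1/4)*137 = -3/4 + 137/4 = 67/2 ≈ 33.500)
76*(1/(-145 + V) + 93) = 76*(1/(-145 + 67/2) + 93) = 76*(1/(-223/2) + 93) = 76*(-2/223 + 93) = 76*(20737/223) = 1576012/223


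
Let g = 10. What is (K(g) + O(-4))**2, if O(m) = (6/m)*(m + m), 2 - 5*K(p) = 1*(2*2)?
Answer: 3364/25 ≈ 134.56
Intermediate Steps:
K(p) = -2/5 (K(p) = 2/5 - 2*2/5 = 2/5 - 4/5 = -2/5)
O(m) = 12 (O(m) = (6/m)*(2*m) = 12)
(K(g) + O(-4))**2 = (-2/5 + 12)**2 = (58/5)**2 = 3364/25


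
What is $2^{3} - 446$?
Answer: $-438$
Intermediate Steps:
$2^{3} - 446 = 8 - 446 = -438$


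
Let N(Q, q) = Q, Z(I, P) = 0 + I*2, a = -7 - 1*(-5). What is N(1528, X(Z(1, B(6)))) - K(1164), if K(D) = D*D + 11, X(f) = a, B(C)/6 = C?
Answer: -1353379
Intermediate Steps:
a = -2 (a = -7 + 5 = -2)
B(C) = 6*C
Z(I, P) = 2*I (Z(I, P) = 0 + 2*I = 2*I)
X(f) = -2
K(D) = 11 + D² (K(D) = D² + 11 = 11 + D²)
N(1528, X(Z(1, B(6)))) - K(1164) = 1528 - (11 + 1164²) = 1528 - (11 + 1354896) = 1528 - 1*1354907 = 1528 - 1354907 = -1353379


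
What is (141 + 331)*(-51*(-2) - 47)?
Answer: 25960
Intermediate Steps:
(141 + 331)*(-51*(-2) - 47) = 472*(102 - 47) = 472*55 = 25960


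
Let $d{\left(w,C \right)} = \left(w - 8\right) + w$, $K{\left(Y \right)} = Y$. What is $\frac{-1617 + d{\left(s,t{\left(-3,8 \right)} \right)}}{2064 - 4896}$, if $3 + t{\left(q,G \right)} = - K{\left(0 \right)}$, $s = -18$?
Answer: $\frac{1661}{2832} \approx 0.58651$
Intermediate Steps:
$t{\left(q,G \right)} = -3$ ($t{\left(q,G \right)} = -3 - 0 = -3 + 0 = -3$)
$d{\left(w,C \right)} = -8 + 2 w$ ($d{\left(w,C \right)} = \left(-8 + w\right) + w = -8 + 2 w$)
$\frac{-1617 + d{\left(s,t{\left(-3,8 \right)} \right)}}{2064 - 4896} = \frac{-1617 + \left(-8 + 2 \left(-18\right)\right)}{2064 - 4896} = \frac{-1617 - 44}{-2832} = \left(-1617 - 44\right) \left(- \frac{1}{2832}\right) = \left(-1661\right) \left(- \frac{1}{2832}\right) = \frac{1661}{2832}$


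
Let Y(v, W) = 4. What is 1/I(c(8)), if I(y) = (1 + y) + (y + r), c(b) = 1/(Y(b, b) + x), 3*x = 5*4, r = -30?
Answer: -16/461 ≈ -0.034707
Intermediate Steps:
x = 20/3 (x = (5*4)/3 = (1/3)*20 = 20/3 ≈ 6.6667)
c(b) = 3/32 (c(b) = 1/(4 + 20/3) = 1/(32/3) = 3/32)
I(y) = -29 + 2*y (I(y) = (1 + y) + (y - 30) = (1 + y) + (-30 + y) = -29 + 2*y)
1/I(c(8)) = 1/(-29 + 2*(3/32)) = 1/(-29 + 3/16) = 1/(-461/16) = -16/461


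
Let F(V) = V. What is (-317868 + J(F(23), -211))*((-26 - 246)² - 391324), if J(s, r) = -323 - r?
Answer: 100907773200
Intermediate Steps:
(-317868 + J(F(23), -211))*((-26 - 246)² - 391324) = (-317868 + (-323 - 1*(-211)))*((-26 - 246)² - 391324) = (-317868 + (-323 + 211))*((-272)² - 391324) = (-317868 - 112)*(73984 - 391324) = -317980*(-317340) = 100907773200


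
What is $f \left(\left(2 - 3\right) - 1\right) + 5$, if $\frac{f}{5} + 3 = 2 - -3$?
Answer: $-15$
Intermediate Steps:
$f = 10$ ($f = -15 + 5 \left(2 - -3\right) = -15 + 5 \left(2 + 3\right) = -15 + 5 \cdot 5 = -15 + 25 = 10$)
$f \left(\left(2 - 3\right) - 1\right) + 5 = 10 \left(\left(2 - 3\right) - 1\right) + 5 = 10 \left(-1 - 1\right) + 5 = 10 \left(-2\right) + 5 = -20 + 5 = -15$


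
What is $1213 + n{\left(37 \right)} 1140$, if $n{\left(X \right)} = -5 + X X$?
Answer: $1556173$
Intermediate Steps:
$n{\left(X \right)} = -5 + X^{2}$
$1213 + n{\left(37 \right)} 1140 = 1213 + \left(-5 + 37^{2}\right) 1140 = 1213 + \left(-5 + 1369\right) 1140 = 1213 + 1364 \cdot 1140 = 1213 + 1554960 = 1556173$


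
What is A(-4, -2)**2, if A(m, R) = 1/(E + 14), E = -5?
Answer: 1/81 ≈ 0.012346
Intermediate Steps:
A(m, R) = 1/9 (A(m, R) = 1/(-5 + 14) = 1/9)
A(-4, -2)**2 = (1/9)**2 = 1/81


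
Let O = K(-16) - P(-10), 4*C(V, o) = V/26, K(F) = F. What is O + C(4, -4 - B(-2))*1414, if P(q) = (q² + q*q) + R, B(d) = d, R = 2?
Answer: -2127/13 ≈ -163.62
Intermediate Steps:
C(V, o) = V/104 (C(V, o) = (V/26)/4 = V/104)
P(q) = 2 + 2*q² (P(q) = (q² + q*q) + 2 = (q² + q²) + 2 = 2*q² + 2 = 2 + 2*q²)
O = -218 (O = -16 - (2 + 2*(-10)²) = -16 - (2 + 2*100) = -16 - (2 + 200) = -16 - 1*202 = -16 - 202 = -218)
O + C(4, -4 - B(-2))*1414 = -218 + ((1/104)*4)*1414 = -218 + (1/26)*1414 = -218 + 707/13 = -2127/13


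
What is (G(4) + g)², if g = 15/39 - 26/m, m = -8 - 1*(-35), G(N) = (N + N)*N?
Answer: 121638841/123201 ≈ 987.32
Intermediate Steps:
G(N) = 2*N² (G(N) = (2*N)*N = 2*N²)
m = 27 (m = -8 + 35 = 27)
g = -203/351 (g = 15/39 - 26/27 = 15*(1/39) - 26*1/27 = 5/13 - 26/27 = -203/351 ≈ -0.57835)
(G(4) + g)² = (2*4² - 203/351)² = (2*16 - 203/351)² = (32 - 203/351)² = (11029/351)² = 121638841/123201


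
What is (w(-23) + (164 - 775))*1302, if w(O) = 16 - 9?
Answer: -786408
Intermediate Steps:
w(O) = 7
(w(-23) + (164 - 775))*1302 = (7 + (164 - 775))*1302 = (7 - 611)*1302 = -604*1302 = -786408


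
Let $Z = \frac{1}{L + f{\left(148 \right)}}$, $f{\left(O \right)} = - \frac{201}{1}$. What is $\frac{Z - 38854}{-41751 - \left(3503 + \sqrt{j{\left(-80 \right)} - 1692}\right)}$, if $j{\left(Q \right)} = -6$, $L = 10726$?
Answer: $\frac{9253048022823}{10777211701175} - \frac{408938349 i \sqrt{1698}}{21554423402350} \approx 0.85857 - 0.00078179 i$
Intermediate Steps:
$f{\left(O \right)} = -201$ ($f{\left(O \right)} = \left(-201\right) 1 = -201$)
$Z = \frac{1}{10525}$ ($Z = \frac{1}{10726 - 201} = \frac{1}{10525} \approx 9.5012 \cdot 10^{-5}$)
$\frac{Z - 38854}{-41751 - \left(3503 + \sqrt{j{\left(-80 \right)} - 1692}\right)} = \frac{\frac{1}{10525} - 38854}{-41751 - \left(3503 + \sqrt{-6 - 1692}\right)} = - \frac{408938349}{10525 \left(-41751 - \left(3503 + \sqrt{-1698}\right)\right)} = - \frac{408938349}{10525 \left(-41751 - \left(3503 + i \sqrt{1698}\right)\right)} = - \frac{408938349}{10525 \left(-45254 - i \sqrt{1698}\right)}$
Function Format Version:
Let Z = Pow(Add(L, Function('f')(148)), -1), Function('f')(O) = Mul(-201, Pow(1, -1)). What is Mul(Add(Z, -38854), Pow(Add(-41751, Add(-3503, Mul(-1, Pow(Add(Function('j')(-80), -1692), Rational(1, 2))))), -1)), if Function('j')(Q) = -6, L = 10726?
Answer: Add(Rational(9253048022823, 10777211701175), Mul(Rational(-408938349, 21554423402350), I, Pow(1698, Rational(1, 2)))) ≈ Add(0.85857, Mul(-0.00078179, I))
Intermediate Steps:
Function('f')(O) = -201 (Function('f')(O) = Mul(-201, 1) = -201)
Z = Rational(1, 10525) (Z = Pow(Add(10726, -201), -1) = Pow(10525, -1) = Rational(1, 10525) ≈ 9.5012e-5)
Mul(Add(Z, -38854), Pow(Add(-41751, Add(-3503, Mul(-1, Pow(Add(Function('j')(-80), -1692), Rational(1, 2))))), -1)) = Mul(Add(Rational(1, 10525), -38854), Pow(Add(-41751, Add(-3503, Mul(-1, Pow(Add(-6, -1692), Rational(1, 2))))), -1)) = Mul(Rational(-408938349, 10525), Pow(Add(-41751, Add(-3503, Mul(-1, Pow(-1698, Rational(1, 2))))), -1)) = Mul(Rational(-408938349, 10525), Pow(Add(-41751, Add(-3503, Mul(-1, Mul(I, Pow(1698, Rational(1, 2)))))), -1)) = Mul(Rational(-408938349, 10525), Pow(Add(-41751, Add(-3503, Mul(-1, I, Pow(1698, Rational(1, 2))))), -1)) = Mul(Rational(-408938349, 10525), Pow(Add(-45254, Mul(-1, I, Pow(1698, Rational(1, 2)))), -1))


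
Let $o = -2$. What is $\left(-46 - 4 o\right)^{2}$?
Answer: $1444$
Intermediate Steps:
$\left(-46 - 4 o\right)^{2} = \left(-46 - -8\right)^{2} = \left(-46 + 8\right)^{2} = \left(-38\right)^{2} = 1444$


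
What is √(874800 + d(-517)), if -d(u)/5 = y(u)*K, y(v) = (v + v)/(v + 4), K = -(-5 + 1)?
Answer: 2*√6394712010/171 ≈ 935.29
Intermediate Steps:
K = 4 (K = -1*(-4) = 4)
y(v) = 2*v/(4 + v) (y(v) = (2*v)/(4 + v) = 2*v/(4 + v))
d(u) = -40*u/(4 + u) (d(u) = -5*2*u/(4 + u)*4 = -40*u/(4 + u))
√(874800 + d(-517)) = √(874800 - 40*(-517)/(4 - 517)) = √(874800 - 40*(-517)/(-513)) = √(874800 - 40*(-517)*(-1/513)) = √(874800 - 20680/513) = √(448751720/513) = 2*√6394712010/171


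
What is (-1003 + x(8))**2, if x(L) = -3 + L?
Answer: 996004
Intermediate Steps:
(-1003 + x(8))**2 = (-1003 + (-3 + 8))**2 = (-1003 + 5)**2 = (-998)**2 = 996004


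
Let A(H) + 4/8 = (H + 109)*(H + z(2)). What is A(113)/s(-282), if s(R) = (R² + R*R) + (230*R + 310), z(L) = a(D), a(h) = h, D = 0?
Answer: 50171/188996 ≈ 0.26546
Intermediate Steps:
z(L) = 0
A(H) = -½ + H*(109 + H) (A(H) = -½ + (H + 109)*(H + 0) = -½ + (109 + H)*H = -½ + H*(109 + H))
s(R) = 310 + 2*R² + 230*R (s(R) = (R² + R²) + (310 + 230*R) = 2*R² + (310 + 230*R) = 310 + 2*R² + 230*R)
A(113)/s(-282) = (-½ + 113² + 109*113)/(310 + 2*(-282)² + 230*(-282)) = (-½ + 12769 + 12317)/(310 + 2*79524 - 64860) = 50171/(2*(310 + 159048 - 64860)) = (50171/2)/94498 = (50171/2)*(1/94498) = 50171/188996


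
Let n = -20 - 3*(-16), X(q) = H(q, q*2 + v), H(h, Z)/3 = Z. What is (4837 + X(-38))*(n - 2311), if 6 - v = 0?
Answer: -10563441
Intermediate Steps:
v = 6 (v = 6 - 1*0 = 6 + 0 = 6)
H(h, Z) = 3*Z
X(q) = 18 + 6*q (X(q) = 3*(q*2 + 6) = 3*(2*q + 6) = 3*(6 + 2*q) = 18 + 6*q)
n = 28 (n = -20 + 48 = 28)
(4837 + X(-38))*(n - 2311) = (4837 + (18 + 6*(-38)))*(28 - 2311) = (4837 + (18 - 228))*(-2283) = (4837 - 210)*(-2283) = 4627*(-2283) = -10563441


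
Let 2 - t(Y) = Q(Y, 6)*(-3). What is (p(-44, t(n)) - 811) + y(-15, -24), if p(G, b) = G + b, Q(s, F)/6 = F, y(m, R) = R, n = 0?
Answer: -769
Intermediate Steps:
Q(s, F) = 6*F
t(Y) = 110 (t(Y) = 2 - 6*6*(-3) = 2 - 36*(-3) = 2 - 1*(-108) = 2 + 108 = 110)
(p(-44, t(n)) - 811) + y(-15, -24) = ((-44 + 110) - 811) - 24 = (66 - 811) - 24 = -745 - 24 = -769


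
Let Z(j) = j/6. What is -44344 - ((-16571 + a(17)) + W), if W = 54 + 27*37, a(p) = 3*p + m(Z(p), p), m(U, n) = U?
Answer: -173279/6 ≈ -28880.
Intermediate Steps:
Z(j) = j/6 (Z(j) = j*(⅙) = j/6)
a(p) = 19*p/6 (a(p) = 3*p + p/6 = 19*p/6)
W = 1053 (W = 54 + 999 = 1053)
-44344 - ((-16571 + a(17)) + W) = -44344 - ((-16571 + (19/6)*17) + 1053) = -44344 - ((-16571 + 323/6) + 1053) = -44344 - (-99103/6 + 1053) = -44344 - 1*(-92785/6) = -44344 + 92785/6 = -173279/6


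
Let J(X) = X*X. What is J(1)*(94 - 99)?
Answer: -5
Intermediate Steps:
J(X) = X²
J(1)*(94 - 99) = 1²*(94 - 99) = 1*(-5) = -5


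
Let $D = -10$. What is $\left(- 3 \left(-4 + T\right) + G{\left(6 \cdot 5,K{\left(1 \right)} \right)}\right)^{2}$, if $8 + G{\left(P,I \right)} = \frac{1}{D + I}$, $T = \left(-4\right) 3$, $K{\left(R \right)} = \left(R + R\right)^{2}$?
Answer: $\frac{57121}{36} \approx 1586.7$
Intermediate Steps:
$K{\left(R \right)} = 4 R^{2}$ ($K{\left(R \right)} = \left(2 R\right)^{2} = 4 R^{2}$)
$T = -12$
$G{\left(P,I \right)} = -8 + \frac{1}{-10 + I}$
$\left(- 3 \left(-4 + T\right) + G{\left(6 \cdot 5,K{\left(1 \right)} \right)}\right)^{2} = \left(- 3 \left(-4 - 12\right) + \frac{81 - 8 \cdot 4 \cdot 1^{2}}{-10 + 4 \cdot 1^{2}}\right)^{2} = \left(\left(-3\right) \left(-16\right) + \frac{81 - 8 \cdot 4 \cdot 1}{-10 + 4 \cdot 1}\right)^{2} = \left(48 + \frac{81 - 32}{-10 + 4}\right)^{2} = \left(48 + \frac{81 - 32}{-6}\right)^{2} = \left(48 - \frac{49}{6}\right)^{2} = \left(\frac{239}{6}\right)^{2} = \frac{57121}{36}$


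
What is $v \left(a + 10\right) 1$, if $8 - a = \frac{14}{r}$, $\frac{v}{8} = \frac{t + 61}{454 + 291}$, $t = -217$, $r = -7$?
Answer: $- \frac{4992}{149} \approx -33.503$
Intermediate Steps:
$v = - \frac{1248}{745}$ ($v = 8 \frac{-217 + 61}{454 + 291} = 8 \left(- \frac{156}{745}\right) = - \frac{1248}{745} \approx -1.6752$)
$a = 10$ ($a = 8 - \frac{14}{-7} = 8 - 14 \left(- \frac{1}{7}\right) = 8 - -2 = 8 + 2 = 10$)
$v \left(a + 10\right) 1 = - \frac{1248 \left(10 + 10\right) 1}{745} = - \frac{1248 \cdot 20 \cdot 1}{745} = \left(- \frac{1248}{745}\right) 20 = - \frac{4992}{149}$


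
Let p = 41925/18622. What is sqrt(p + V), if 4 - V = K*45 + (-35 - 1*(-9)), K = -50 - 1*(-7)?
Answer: sqrt(682201234410)/18622 ≈ 44.354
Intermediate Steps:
K = -43 (K = -50 + 7 = -43)
V = 1965 (V = 4 - (-43*45 + (-35 - 1*(-9))) = 4 - (-1935 + (-35 + 9)) = 4 - (-1935 - 26) = 4 - 1*(-1961) = 4 + 1961 = 1965)
p = 41925/18622 (p = 41925*(1/18622) = 41925/18622 ≈ 2.2514)
sqrt(p + V) = sqrt(41925/18622 + 1965) = sqrt(36634155/18622) = sqrt(682201234410)/18622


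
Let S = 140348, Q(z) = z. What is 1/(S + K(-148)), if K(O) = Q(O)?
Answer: 1/140200 ≈ 7.1327e-6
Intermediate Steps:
K(O) = O
1/(S + K(-148)) = 1/(140348 - 148) = 1/140200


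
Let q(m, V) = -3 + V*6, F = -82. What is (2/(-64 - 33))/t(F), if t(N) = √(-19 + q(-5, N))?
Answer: I*√514/24929 ≈ 0.00090945*I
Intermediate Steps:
q(m, V) = -3 + 6*V
t(N) = √(-22 + 6*N) (t(N) = √(-19 + (-3 + 6*N)) = √(-22 + 6*N))
(2/(-64 - 33))/t(F) = (2/(-64 - 33))/(√(-22 + 6*(-82))) = (2/(-97))/(√(-22 - 492)) = (-1/97*2)/(√(-514)) = -2*(-I*√514/514)/97 = -(-1)*I*√514/24929 = I*√514/24929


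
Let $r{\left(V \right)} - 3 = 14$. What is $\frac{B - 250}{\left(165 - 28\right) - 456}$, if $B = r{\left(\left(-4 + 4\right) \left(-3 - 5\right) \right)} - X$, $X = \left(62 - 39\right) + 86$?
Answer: $\frac{342}{319} \approx 1.0721$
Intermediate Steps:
$r{\left(V \right)} = 17$ ($r{\left(V \right)} = 3 + 14 = 17$)
$X = 109$ ($X = 23 + 86 = 109$)
$B = -92$ ($B = 17 - 109 = -92$)
$\frac{B - 250}{\left(165 - 28\right) - 456} = \frac{-92 - 250}{\left(165 - 28\right) - 456} = - \frac{342}{\left(165 - 28\right) - 456} = - \frac{342}{137 - 456} = - \frac{342}{-319} = \left(-342\right) \left(- \frac{1}{319}\right) = \frac{342}{319}$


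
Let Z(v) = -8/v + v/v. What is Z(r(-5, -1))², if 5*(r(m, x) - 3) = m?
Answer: 9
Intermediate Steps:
r(m, x) = 3 + m/5
Z(v) = 1 - 8/v (Z(v) = -8/v + 1 = 1 - 8/v)
Z(r(-5, -1))² = ((-8 + (3 + (⅕)*(-5)))/(3 + (⅕)*(-5)))² = ((-8 + (3 - 1))/(3 - 1))² = ((-8 + 2)/2)² = ((½)*(-6))² = (-3)² = 9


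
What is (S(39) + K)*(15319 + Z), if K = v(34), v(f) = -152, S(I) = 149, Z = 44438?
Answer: -179271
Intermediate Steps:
K = -152
(S(39) + K)*(15319 + Z) = (149 - 152)*(15319 + 44438) = -3*59757 = -179271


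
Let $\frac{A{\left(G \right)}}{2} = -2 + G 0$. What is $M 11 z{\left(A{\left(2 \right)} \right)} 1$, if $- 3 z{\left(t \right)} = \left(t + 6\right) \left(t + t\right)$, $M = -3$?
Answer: $-176$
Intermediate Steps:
$A{\left(G \right)} = -4$ ($A{\left(G \right)} = 2 \left(-2 + G 0\right) = 2 \left(-2 + 0\right) = 2 \left(-2\right) = -4$)
$z{\left(t \right)} = - \frac{2 t \left(6 + t\right)}{3}$ ($z{\left(t \right)} = - \frac{\left(t + 6\right) \left(t + t\right)}{3} = - \frac{\left(6 + t\right) 2 t}{3} = - \frac{2 t \left(6 + t\right)}{3}$)
$M 11 z{\left(A{\left(2 \right)} \right)} 1 = \left(-3\right) 11 \left(\left(- \frac{2}{3}\right) \left(-4\right) \left(6 - 4\right)\right) 1 = - 33 \left(\left(- \frac{2}{3}\right) \left(-4\right) 2\right) 1 = \left(-33\right) \frac{16}{3} \cdot 1 = \left(-176\right) 1 = -176$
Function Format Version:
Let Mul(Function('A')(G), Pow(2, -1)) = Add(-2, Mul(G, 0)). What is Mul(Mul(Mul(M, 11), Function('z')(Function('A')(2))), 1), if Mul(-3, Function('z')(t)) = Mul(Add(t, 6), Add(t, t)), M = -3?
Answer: -176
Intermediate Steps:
Function('A')(G) = -4 (Function('A')(G) = Mul(2, Add(-2, Mul(G, 0))) = Mul(2, Add(-2, 0)) = Mul(2, -2) = -4)
Function('z')(t) = Mul(Rational(-2, 3), t, Add(6, t)) (Function('z')(t) = Mul(Rational(-1, 3), Mul(Add(t, 6), Add(t, t))) = Mul(Rational(-1, 3), Mul(Add(6, t), Mul(2, t))) = Mul(Rational(-1, 3), Mul(2, t, Add(6, t))) = Mul(Rational(-2, 3), t, Add(6, t)))
Mul(Mul(Mul(M, 11), Function('z')(Function('A')(2))), 1) = Mul(Mul(Mul(-3, 11), Mul(Rational(-2, 3), -4, Add(6, -4))), 1) = Mul(Mul(-33, Mul(Rational(-2, 3), -4, 2)), 1) = Mul(Mul(-33, Rational(16, 3)), 1) = Mul(-176, 1) = -176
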